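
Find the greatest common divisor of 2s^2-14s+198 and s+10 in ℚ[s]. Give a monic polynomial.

Apply the Euclidean algorithm:
  2s^2-14s+198 = (2s-34)(s+10) + (538)
  s+10 = ((1/538)s+5/269)(538) + (0)
The last nonzero remainder is the constant 538, so the polynomials are coprime and gcd = 1.

1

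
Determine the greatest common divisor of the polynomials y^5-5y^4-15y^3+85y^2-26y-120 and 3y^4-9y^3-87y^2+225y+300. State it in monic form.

y^2-4y-5

By polynomial division,
  y^5-5y^4-15y^3+85y^2-26y-120 = ((1/3)y-2/3)(3y^4-9y^3-87y^2+225y+300) + (8y^3-48y^2+24y+80)
  3y^4-9y^3-87y^2+225y+300 = ((3/8)y+9/8)(8y^3-48y^2+24y+80) + (-42y^2+168y+210)
  8y^3-48y^2+24y+80 = (-(4/21)y+8/21)(-42y^2+168y+210) + (0)
Last nonzero remainder: -42y^2+168y+210. Dividing through by -42 gives the monic gcd y^2-4y-5.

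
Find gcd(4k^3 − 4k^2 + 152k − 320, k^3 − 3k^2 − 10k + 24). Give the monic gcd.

Euclidean algorithm in ℚ[k]:
  4k^3 − 4k^2 + 152k − 320 = (4)(k^3 − 3k^2 − 10k + 24) + (8k^2 + 192k − 416)
  k^3 − 3k^2 − 10k + 24 = ((1/8)k − 27/8)(8k^2 + 192k − 416) + (690k − 1380)
  8k^2 + 192k − 416 = ((4/345)k + 104/345)(690k − 1380) + (0)
Last nonzero remainder: 690k − 1380. Dividing through by 690 gives the monic gcd k − 2.

k − 2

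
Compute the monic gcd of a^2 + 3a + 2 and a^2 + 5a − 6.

Repeated division with remainder:
  a^2 + 3a + 2 = (a^2 + 5a − 6) + (−2a + 8)
  a^2 + 5a − 6 = (−(1/2)a − 9/2)(−2a + 8) + (30)
  −2a + 8 = (−(1/15)a + 4/15)(30) + (0)
The last nonzero remainder is the constant 30, so the polynomials are coprime and gcd = 1.

1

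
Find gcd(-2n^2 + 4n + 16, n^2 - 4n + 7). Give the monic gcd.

1

Apply the Euclidean algorithm:
  -2n^2 + 4n + 16 = (-2)(n^2 - 4n + 7) + (-4n + 30)
  n^2 - 4n + 7 = (-(1/4)n - 7/8)(-4n + 30) + (133/4)
  -4n + 30 = (-(16/133)n + 120/133)(133/4) + (0)
The last nonzero remainder is the constant 133/4, so the polynomials are coprime and gcd = 1.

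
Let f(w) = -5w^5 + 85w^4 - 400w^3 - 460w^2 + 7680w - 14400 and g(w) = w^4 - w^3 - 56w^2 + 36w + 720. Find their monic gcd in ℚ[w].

Euclidean algorithm in ℚ[w]:
  -5w^5 + 85w^4 - 400w^3 - 460w^2 + 7680w - 14400 = (-5w + 80)(w^4 - w^3 - 56w^2 + 36w + 720) + (-600w^3 + 4200w^2 + 8400w - 72000)
  w^4 - w^3 - 56w^2 + 36w + 720 = (-(1/600)w - 1/100)(-600w^3 + 4200w^2 + 8400w - 72000) + (0)
Last nonzero remainder: -600w^3 + 4200w^2 + 8400w - 72000. Dividing through by -600 gives the monic gcd w^3 - 7w^2 - 14w + 120.

w^3 - 7w^2 - 14w + 120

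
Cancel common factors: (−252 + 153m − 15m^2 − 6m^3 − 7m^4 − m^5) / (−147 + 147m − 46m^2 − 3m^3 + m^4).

(−12 − 3m − m^2)/(−7 + m)

Euclidean algorithm in ℚ[m]:
  −m^5 − 7m^4 − 6m^3 − 15m^2 + 153m − 252 = (−m − 10)(m^4 − 3m^3 − 46m^2 + 147m − 147) + (−82m^3 − 328m^2 + 1476m − 1722)
  m^4 − 3m^3 − 46m^2 + 147m − 147 = (−(1/82)m + 7/82)(−82m^3 − 328m^2 + 1476m − 1722) + (0)
Last nonzero remainder: −82m^3 − 328m^2 + 1476m − 1722. Dividing through by −82 gives the monic gcd m^3 + 4m^2 − 18m + 21.
Cancel m^3 + 4m^2 − 18m + 21 from numerator and denominator to get the reduced form.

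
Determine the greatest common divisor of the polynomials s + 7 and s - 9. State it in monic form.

1

Repeated division with remainder:
  s + 7 = (s - 9) + (16)
  s - 9 = ((1/16)s - 9/16)(16) + (0)
The last nonzero remainder is the constant 16, so the polynomials are coprime and gcd = 1.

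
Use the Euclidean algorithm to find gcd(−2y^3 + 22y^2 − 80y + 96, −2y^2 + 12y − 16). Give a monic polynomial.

Euclidean algorithm in ℚ[y]:
  −2y^3 + 22y^2 − 80y + 96 = (y − 5)(−2y^2 + 12y − 16) + (−4y + 16)
  −2y^2 + 12y − 16 = ((1/2)y − 1)(−4y + 16) + (0)
Last nonzero remainder: −4y + 16. Dividing through by −4 gives the monic gcd y − 4.

y − 4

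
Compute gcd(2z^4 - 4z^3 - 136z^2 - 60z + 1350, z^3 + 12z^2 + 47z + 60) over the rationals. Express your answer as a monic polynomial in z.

By polynomial division,
  2z^4 - 4z^3 - 136z^2 - 60z + 1350 = (2z - 28)(z^3 + 12z^2 + 47z + 60) + (106z^2 + 1136z + 3030)
  z^3 + 12z^2 + 47z + 60 = ((1/106)z + 34/2809)(106z^2 + 1136z + 3030) + ((13104/2809)z + 65520/2809)
  106z^2 + 1136z + 3030 = ((148877/6552)z + 283709/2184)((13104/2809)z + 65520/2809) + (0)
Last nonzero remainder: (13104/2809)z + 65520/2809. Dividing through by 13104/2809 gives the monic gcd z + 5.

z + 5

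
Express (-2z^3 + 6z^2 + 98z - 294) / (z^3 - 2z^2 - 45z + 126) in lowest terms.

(-2z + 14)/(z - 6)

By polynomial division,
  -2z^3 + 6z^2 + 98z - 294 = (-2)(z^3 - 2z^2 - 45z + 126) + (2z^2 + 8z - 42)
  z^3 - 2z^2 - 45z + 126 = ((1/2)z - 3)(2z^2 + 8z - 42) + (0)
Last nonzero remainder: 2z^2 + 8z - 42. Dividing through by 2 gives the monic gcd z^2 + 4z - 21.
Cancel z^2 + 4z - 21 from numerator and denominator to get the reduced form.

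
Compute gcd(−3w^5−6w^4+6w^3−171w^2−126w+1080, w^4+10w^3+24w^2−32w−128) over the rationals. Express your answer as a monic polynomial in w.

By polynomial division,
  −3w^5−6w^4+6w^3−171w^2−126w+1080 = (−3w+24)(w^4+10w^3+24w^2−32w−128) + (−162w^3−843w^2+258w+4152)
  w^4+10w^3+24w^2−32w−128 = (−(1/162)w−259/8748)(−162w^3−843w^2+258w+4152) + ((1849/2916)w^2+(1849/1458)w−3698/729)
  −162w^3−843w^2+258w+4152 = (−(472392/1849)w−1513404/1849)((1849/2916)w^2+(1849/1458)w−3698/729) + (0)
Last nonzero remainder: (1849/2916)w^2+(1849/1458)w−3698/729. Dividing through by 1849/2916 gives the monic gcd w^2+2w−8.

w^2+2w−8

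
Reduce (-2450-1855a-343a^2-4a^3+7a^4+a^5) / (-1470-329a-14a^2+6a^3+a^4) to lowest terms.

By polynomial division,
  a^5+7a^4-4a^3-343a^2-1855a-2450 = (a+1)(a^4+6a^3-14a^2-329a-1470) + (4a^3-56a-980)
  a^4+6a^3-14a^2-329a-1470 = ((1/4)a+3/2)(4a^3-56a-980) + (0)
Last nonzero remainder: 4a^3-56a-980. Dividing through by 4 gives the monic gcd a^3-14a-245.
Cancel a^3-14a-245 from numerator and denominator to get the reduced form.

(10+7a+a^2)/(6+a)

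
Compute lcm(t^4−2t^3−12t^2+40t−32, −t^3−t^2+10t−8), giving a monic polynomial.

Euclidean algorithm in ℚ[t]:
  t^4−2t^3−12t^2+40t−32 = (−t+3)(−t^3−t^2+10t−8) + (t^2+2t−8)
  −t^3−t^2+10t−8 = (−t+1)(t^2+2t−8) + (0)
The last nonzero remainder t^2+2t−8 is already monic.
Then lcm(f, g) = f·g / gcd(f, g); expanding and making the result monic gives the answer.

t^5−3t^4−10t^3+52t^2−72t+32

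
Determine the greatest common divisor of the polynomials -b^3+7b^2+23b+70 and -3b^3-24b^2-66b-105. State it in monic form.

By polynomial division,
  -b^3+7b^2+23b+70 = (1/3)(-3b^3-24b^2-66b-105) + (15b^2+45b+105)
  -3b^3-24b^2-66b-105 = (-(1/5)b-1)(15b^2+45b+105) + (0)
Last nonzero remainder: 15b^2+45b+105. Dividing through by 15 gives the monic gcd b^2+3b+7.

b^2+3b+7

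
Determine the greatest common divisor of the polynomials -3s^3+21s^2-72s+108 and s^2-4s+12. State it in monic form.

Euclidean algorithm in ℚ[s]:
  -3s^3+21s^2-72s+108 = (-3s+9)(s^2-4s+12) + (0)
The last nonzero remainder s^2-4s+12 is already monic.

s^2-4s+12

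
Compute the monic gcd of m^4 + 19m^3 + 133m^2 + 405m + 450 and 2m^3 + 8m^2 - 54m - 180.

m^2 + 9m + 18

Repeated division with remainder:
  m^4 + 19m^3 + 133m^2 + 405m + 450 = ((1/2)m + 15/2)(2m^3 + 8m^2 - 54m - 180) + (100m^2 + 900m + 1800)
  2m^3 + 8m^2 - 54m - 180 = ((1/50)m - 1/10)(100m^2 + 900m + 1800) + (0)
Last nonzero remainder: 100m^2 + 900m + 1800. Dividing through by 100 gives the monic gcd m^2 + 9m + 18.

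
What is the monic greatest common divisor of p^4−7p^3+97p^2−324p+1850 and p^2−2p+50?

p^2−2p+50

By polynomial division,
  p^4−7p^3+97p^2−324p+1850 = (p^2−5p+37)(p^2−2p+50) + (0)
The last nonzero remainder p^2−2p+50 is already monic.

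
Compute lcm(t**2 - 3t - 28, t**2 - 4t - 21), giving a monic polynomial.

t**3 - 37t - 84

Euclidean algorithm in ℚ[t]:
  t**2 - 3t - 28 = (t**2 - 4t - 21) + (t - 7)
  t**2 - 4t - 21 = (t + 3)(t - 7) + (0)
The last nonzero remainder t - 7 is already monic.
Then lcm(f, g) = f·g / gcd(f, g); expanding and making the result monic gives the answer.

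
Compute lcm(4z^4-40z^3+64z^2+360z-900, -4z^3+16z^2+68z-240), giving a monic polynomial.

z^5-6z^4-24z^3+154z^2+135z-900

Repeated division with remainder:
  4z^4-40z^3+64z^2+360z-900 = (-z+6)(-4z^3+16z^2+68z-240) + (36z^2-288z+540)
  -4z^3+16z^2+68z-240 = (-(1/9)z-4/9)(36z^2-288z+540) + (0)
Last nonzero remainder: 36z^2-288z+540. Dividing through by 36 gives the monic gcd z^2-8z+15.
Then lcm(f, g) = f·g / gcd(f, g); expanding and making the result monic gives the answer.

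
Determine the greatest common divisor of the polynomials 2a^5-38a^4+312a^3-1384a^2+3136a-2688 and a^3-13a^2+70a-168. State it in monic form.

Repeated division with remainder:
  2a^5-38a^4+312a^3-1384a^2+3136a-2688 = (2a^2-12a+16)(a^3-13a^2+70a-168) + (0)
The last nonzero remainder a^3-13a^2+70a-168 is already monic.

a^3-13a^2+70a-168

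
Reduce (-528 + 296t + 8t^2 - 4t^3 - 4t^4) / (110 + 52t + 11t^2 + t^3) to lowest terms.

Repeated division with remainder:
  -4t^4 - 4t^3 + 8t^2 + 296t - 528 = (-4t + 40)(t^3 + 11t^2 + 52t + 110) + (-224t^2 - 1344t - 4928)
  t^3 + 11t^2 + 52t + 110 = (-(1/224)t - 5/224)(-224t^2 - 1344t - 4928) + (0)
Last nonzero remainder: -224t^2 - 1344t - 4928. Dividing through by -224 gives the monic gcd t^2 + 6t + 22.
Cancel t^2 + 6t + 22 from numerator and denominator to get the reduced form.

(-24 + 20t - 4t^2)/(5 + t)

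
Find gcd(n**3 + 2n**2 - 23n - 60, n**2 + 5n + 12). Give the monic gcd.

By polynomial division,
  n**3 + 2n**2 - 23n - 60 = (n - 3)(n**2 + 5n + 12) + (-20n - 24)
  n**2 + 5n + 12 = (-(1/20)n - 19/100)(-20n - 24) + (186/25)
  -20n - 24 = (-(250/93)n - 100/31)(186/25) + (0)
The last nonzero remainder is the constant 186/25, so the polynomials are coprime and gcd = 1.

1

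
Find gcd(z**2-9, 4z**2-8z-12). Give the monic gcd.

Repeated division with remainder:
  z**2-9 = (1/4)(4z**2-8z-12) + (2z-6)
  4z**2-8z-12 = (2z+2)(2z-6) + (0)
Last nonzero remainder: 2z-6. Dividing through by 2 gives the monic gcd z-3.

z-3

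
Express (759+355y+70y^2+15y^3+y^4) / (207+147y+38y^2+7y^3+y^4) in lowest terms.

(11+y)/(3+y)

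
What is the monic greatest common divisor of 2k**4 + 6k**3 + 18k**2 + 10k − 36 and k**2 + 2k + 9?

k**2 + 2k + 9

Apply the Euclidean algorithm:
  2k**4 + 6k**3 + 18k**2 + 10k − 36 = (2k**2 + 2k − 4)(k**2 + 2k + 9) + (0)
The last nonzero remainder k**2 + 2k + 9 is already monic.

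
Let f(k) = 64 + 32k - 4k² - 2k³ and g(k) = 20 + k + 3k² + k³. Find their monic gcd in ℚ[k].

Repeated division with remainder:
  -2k³ - 4k² + 32k + 64 = (-2)(k³ + 3k² + k + 20) + (2k² + 34k + 104)
  k³ + 3k² + k + 20 = ((1/2)k - 7)(2k² + 34k + 104) + (187k + 748)
  2k² + 34k + 104 = ((2/187)k + 26/187)(187k + 748) + (0)
Last nonzero remainder: 187k + 748. Dividing through by 187 gives the monic gcd k + 4.

4 + k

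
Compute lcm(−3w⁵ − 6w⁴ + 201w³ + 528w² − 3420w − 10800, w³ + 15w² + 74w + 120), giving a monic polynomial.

w⁶ + 8w⁵ − 55w⁴ − 578w³ + 84w² + 10440w + 21600

By polynomial division,
  −3w⁵ − 6w⁴ + 201w³ + 528w² − 3420w − 10800 = (−3w² + 39w − 162)(w³ + 15w² + 74w + 120) + (432w² + 3888w + 8640)
  w³ + 15w² + 74w + 120 = ((1/432)w + 1/72)(432w² + 3888w + 8640) + (0)
Last nonzero remainder: 432w² + 3888w + 8640. Dividing through by 432 gives the monic gcd w² + 9w + 20.
Then lcm(f, g) = f·g / gcd(f, g); expanding and making the result monic gives the answer.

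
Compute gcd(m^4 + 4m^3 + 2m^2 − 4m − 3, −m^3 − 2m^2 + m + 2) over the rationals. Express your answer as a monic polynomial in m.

m^2 − 1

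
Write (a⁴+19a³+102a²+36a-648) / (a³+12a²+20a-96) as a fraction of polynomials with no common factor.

(a²+15a+54)/(a+8)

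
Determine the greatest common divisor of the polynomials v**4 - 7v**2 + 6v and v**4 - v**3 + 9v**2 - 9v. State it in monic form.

Apply the Euclidean algorithm:
  v**4 - 7v**2 + 6v = (v**4 - v**3 + 9v**2 - 9v) + (v**3 - 16v**2 + 15v)
  v**4 - v**3 + 9v**2 - 9v = (v + 15)(v**3 - 16v**2 + 15v) + (234v**2 - 234v)
  v**3 - 16v**2 + 15v = ((1/234)v - 5/78)(234v**2 - 234v) + (0)
Last nonzero remainder: 234v**2 - 234v. Dividing through by 234 gives the monic gcd v**2 - v.

v**2 - v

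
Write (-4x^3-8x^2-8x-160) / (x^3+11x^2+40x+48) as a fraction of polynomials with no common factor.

(-4x^2+8x-40)/(x^2+7x+12)

Repeated division with remainder:
  -4x^3-8x^2-8x-160 = (-4)(x^3+11x^2+40x+48) + (36x^2+152x+32)
  x^3+11x^2+40x+48 = ((1/36)x+61/324)(36x^2+152x+32) + ((850/81)x+3400/81)
  36x^2+152x+32 = ((1458/425)x+324/425)((850/81)x+3400/81) + (0)
Last nonzero remainder: (850/81)x+3400/81. Dividing through by 850/81 gives the monic gcd x+4.
Cancel x+4 from numerator and denominator to get the reduced form.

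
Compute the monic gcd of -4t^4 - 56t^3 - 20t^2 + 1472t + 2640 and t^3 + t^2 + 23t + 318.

By polynomial division,
  -4t^4 - 56t^3 - 20t^2 + 1472t + 2640 = (-4t - 52)(t^3 + t^2 + 23t + 318) + (124t^2 + 3940t + 19176)
  t^3 + t^2 + 23t + 318 = ((1/124)t - 477/1922)(124t^2 + 3940t + 19176) + ((813179/961)t + 4879074/961)
  124t^2 + 3940t + 19176 = ((119164/813179)t + 3071356/813179)((813179/961)t + 4879074/961) + (0)
Last nonzero remainder: (813179/961)t + 4879074/961. Dividing through by 813179/961 gives the monic gcd t + 6.

t + 6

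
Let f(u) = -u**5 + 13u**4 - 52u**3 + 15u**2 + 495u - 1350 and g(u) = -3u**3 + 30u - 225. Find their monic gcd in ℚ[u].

u**2 - 5u + 15

By polynomial division,
  -u**5 + 13u**4 - 52u**3 + 15u**2 + 495u - 1350 = ((1/3)u**2 - (13/3)u + 62/3)(-3u**3 + 30u - 225) + (220u**2 - 1100u + 3300)
  -3u**3 + 30u - 225 = (-(3/220)u - 3/44)(220u**2 - 1100u + 3300) + (0)
Last nonzero remainder: 220u**2 - 1100u + 3300. Dividing through by 220 gives the monic gcd u**2 - 5u + 15.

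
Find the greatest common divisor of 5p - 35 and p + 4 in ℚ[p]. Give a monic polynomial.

1

Repeated division with remainder:
  5p - 35 = (5)(p + 4) + (-55)
  p + 4 = (-(1/55)p - 4/55)(-55) + (0)
The last nonzero remainder is the constant -55, so the polynomials are coprime and gcd = 1.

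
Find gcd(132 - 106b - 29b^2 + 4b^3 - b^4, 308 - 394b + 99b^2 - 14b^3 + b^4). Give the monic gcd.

Euclidean algorithm in ℚ[b]:
  -b^4 + 4b^3 - 29b^2 - 106b + 132 = (-1)(b^4 - 14b^3 + 99b^2 - 394b + 308) + (-10b^3 + 70b^2 - 500b + 440)
  b^4 - 14b^3 + 99b^2 - 394b + 308 = (-(1/10)b + 7/10)(-10b^3 + 70b^2 - 500b + 440) + (0)
Last nonzero remainder: -10b^3 + 70b^2 - 500b + 440. Dividing through by -10 gives the monic gcd b^3 - 7b^2 + 50b - 44.

-44 + 50b - 7b^2 + b^3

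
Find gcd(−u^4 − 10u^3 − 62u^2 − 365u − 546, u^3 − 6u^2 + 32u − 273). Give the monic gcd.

u^2 + u + 39

Euclidean algorithm in ℚ[u]:
  −u^4 − 10u^3 − 62u^2 − 365u − 546 = (−u − 16)(u^3 − 6u^2 + 32u − 273) + (−126u^2 − 126u − 4914)
  u^3 − 6u^2 + 32u − 273 = (−(1/126)u + 1/18)(−126u^2 − 126u − 4914) + (0)
Last nonzero remainder: −126u^2 − 126u − 4914. Dividing through by −126 gives the monic gcd u^2 + u + 39.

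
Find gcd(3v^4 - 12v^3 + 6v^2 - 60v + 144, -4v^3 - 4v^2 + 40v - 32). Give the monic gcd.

v - 2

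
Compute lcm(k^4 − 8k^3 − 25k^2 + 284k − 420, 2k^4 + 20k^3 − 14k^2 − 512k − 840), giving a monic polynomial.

Repeated division with remainder:
  k^4 − 8k^3 − 25k^2 + 284k − 420 = (1/2)(2k^4 + 20k^3 − 14k^2 − 512k − 840) + (−18k^3 − 18k^2 + 540k)
  2k^4 + 20k^3 − 14k^2 − 512k − 840 = (−(1/9)k − 1)(−18k^3 − 18k^2 + 540k) + (28k^2 + 28k − 840)
  −18k^3 − 18k^2 + 540k = (−(9/14)k)(28k^2 + 28k − 840) + (0)
Last nonzero remainder: 28k^2 + 28k − 840. Dividing through by 28 gives the monic gcd k^2 + k − 30.
Then lcm(f, g) = f·g / gcd(f, g); expanding and making the result monic gives the answer.

k^6 + k^5 − 83k^4 − 53k^3 + 1786k^2 + 196k − 5880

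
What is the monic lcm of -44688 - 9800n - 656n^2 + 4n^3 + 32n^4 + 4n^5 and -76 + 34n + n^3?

Repeated division with remainder:
  4n^5 + 32n^4 + 4n^3 - 656n^2 - 9800n - 44688 = (4n^2 + 32n - 132)(n^3 + 34n - 76) + (-1440n^2 - 2880n - 54720)
  n^3 + 34n - 76 = (-(1/1440)n + 1/720)(-1440n^2 - 2880n - 54720) + (0)
Last nonzero remainder: -1440n^2 - 2880n - 54720. Dividing through by -1440 gives the monic gcd n^2 + 2n + 38.
Then lcm(f, g) = f·g / gcd(f, g); expanding and making the result monic gives the answer.

22344 - 6272n - 2122n^2 - 166n^3 - 15n^4 + 6n^5 + n^6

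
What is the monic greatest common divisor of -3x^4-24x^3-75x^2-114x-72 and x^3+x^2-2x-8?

Repeated division with remainder:
  -3x^4-24x^3-75x^2-114x-72 = (-3x-21)(x^3+x^2-2x-8) + (-60x^2-180x-240)
  x^3+x^2-2x-8 = (-(1/60)x+1/30)(-60x^2-180x-240) + (0)
Last nonzero remainder: -60x^2-180x-240. Dividing through by -60 gives the monic gcd x^2+3x+4.

x^2+3x+4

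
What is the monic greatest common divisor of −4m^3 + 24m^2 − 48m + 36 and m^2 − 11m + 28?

Repeated division with remainder:
  −4m^3 + 24m^2 − 48m + 36 = (−4m − 20)(m^2 − 11m + 28) + (−156m + 596)
  m^2 − 11m + 28 = (−(1/156)m + 70/1521)(−156m + 596) + (868/1521)
  −156m + 596 = (−(59319/217)m + 226629/217)(868/1521) + (0)
The last nonzero remainder is the constant 868/1521, so the polynomials are coprime and gcd = 1.

1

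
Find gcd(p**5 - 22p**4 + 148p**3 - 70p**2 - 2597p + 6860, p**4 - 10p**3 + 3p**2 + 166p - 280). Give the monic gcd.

p**3 - 8p**2 - 13p + 140

Apply the Euclidean algorithm:
  p**5 - 22p**4 + 148p**3 - 70p**2 - 2597p + 6860 = (p - 12)(p**4 - 10p**3 + 3p**2 + 166p - 280) + (25p**3 - 200p**2 - 325p + 3500)
  p**4 - 10p**3 + 3p**2 + 166p - 280 = ((1/25)p - 2/25)(25p**3 - 200p**2 - 325p + 3500) + (0)
Last nonzero remainder: 25p**3 - 200p**2 - 325p + 3500. Dividing through by 25 gives the monic gcd p**3 - 8p**2 - 13p + 140.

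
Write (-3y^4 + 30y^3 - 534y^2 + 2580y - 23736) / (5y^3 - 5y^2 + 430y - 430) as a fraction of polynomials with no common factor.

Repeated division with remainder:
  -3y^4 + 30y^3 - 534y^2 + 2580y - 23736 = (-(3/5)y + 27/5)(5y^3 - 5y^2 + 430y - 430) + (-249y^2 - 21414)
  5y^3 - 5y^2 + 430y - 430 = (-(5/249)y + 5/249)(-249y^2 - 21414) + (0)
Last nonzero remainder: -249y^2 - 21414. Dividing through by -249 gives the monic gcd y^2 + 86.
Cancel y^2 + 86 from numerator and denominator to get the reduced form.

(-3y^2 + 30y - 276)/(5y - 5)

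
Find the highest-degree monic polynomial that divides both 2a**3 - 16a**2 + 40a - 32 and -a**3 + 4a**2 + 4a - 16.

a**2 - 6a + 8

Euclidean algorithm in ℚ[a]:
  2a**3 - 16a**2 + 40a - 32 = (-2)(-a**3 + 4a**2 + 4a - 16) + (-8a**2 + 48a - 64)
  -a**3 + 4a**2 + 4a - 16 = ((1/8)a + 1/4)(-8a**2 + 48a - 64) + (0)
Last nonzero remainder: -8a**2 + 48a - 64. Dividing through by -8 gives the monic gcd a**2 - 6a + 8.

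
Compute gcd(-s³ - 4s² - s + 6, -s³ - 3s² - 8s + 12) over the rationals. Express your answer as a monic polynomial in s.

s - 1

By polynomial division,
  -s³ - 4s² - s + 6 = (-s³ - 3s² - 8s + 12) + (-s² + 7s - 6)
  -s³ - 3s² - 8s + 12 = (s + 10)(-s² + 7s - 6) + (-72s + 72)
  -s² + 7s - 6 = ((1/72)s - 1/12)(-72s + 72) + (0)
Last nonzero remainder: -72s + 72. Dividing through by -72 gives the monic gcd s - 1.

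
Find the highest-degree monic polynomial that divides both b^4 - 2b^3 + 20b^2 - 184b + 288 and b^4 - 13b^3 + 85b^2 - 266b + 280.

b^2 - 6b + 8

Repeated division with remainder:
  b^4 - 2b^3 + 20b^2 - 184b + 288 = (b^4 - 13b^3 + 85b^2 - 266b + 280) + (11b^3 - 65b^2 + 82b + 8)
  b^4 - 13b^3 + 85b^2 - 266b + 280 = ((1/11)b - 78/121)(11b^3 - 65b^2 + 82b + 8) + ((4313/121)b^2 - (25878/121)b + 34504/121)
  11b^3 - 65b^2 + 82b + 8 = ((1331/4313)b + 121/4313)((4313/121)b^2 - (25878/121)b + 34504/121) + (0)
Last nonzero remainder: (4313/121)b^2 - (25878/121)b + 34504/121. Dividing through by 4313/121 gives the monic gcd b^2 - 6b + 8.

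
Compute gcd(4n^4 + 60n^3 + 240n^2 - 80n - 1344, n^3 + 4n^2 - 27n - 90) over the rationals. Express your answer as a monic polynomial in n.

n + 6

Apply the Euclidean algorithm:
  4n^4 + 60n^3 + 240n^2 - 80n - 1344 = (4n + 44)(n^3 + 4n^2 - 27n - 90) + (172n^2 + 1468n + 2616)
  n^3 + 4n^2 - 27n - 90 = ((1/172)n - 195/7396)(172n^2 + 1468n + 2616) + (-(6480/1849)n - 38880/1849)
  172n^2 + 1468n + 2616 = (-(79507/1620)n - 201541/1620)(-(6480/1849)n - 38880/1849) + (0)
Last nonzero remainder: -(6480/1849)n - 38880/1849. Dividing through by -6480/1849 gives the monic gcd n + 6.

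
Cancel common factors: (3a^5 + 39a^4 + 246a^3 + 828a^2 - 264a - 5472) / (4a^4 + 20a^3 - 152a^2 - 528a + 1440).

By polynomial division,
  3a^5 + 39a^4 + 246a^3 + 828a^2 - 264a - 5472 = ((3/4)a + 6)(4a^4 + 20a^3 - 152a^2 - 528a + 1440) + (240a^3 + 2136a^2 + 1824a - 14112)
  4a^4 + 20a^3 - 152a^2 - 528a + 1440 = ((1/60)a - 13/200)(240a^3 + 2136a^2 + 1824a - 14112) + (-(1089/25)a^2 - (4356/25)a + 13068/25)
  240a^3 + 2136a^2 + 1824a - 14112 = (-(2000/363)a - 9800/363)(-(1089/25)a^2 - (4356/25)a + 13068/25) + (0)
Last nonzero remainder: -(1089/25)a^2 - (4356/25)a + 13068/25. Dividing through by -1089/25 gives the monic gcd a^2 + 4a - 12.
Cancel a^2 + 4a - 12 from numerator and denominator to get the reduced form.

(3a^3 + 27a^2 + 174a + 456)/(4a^2 + 4a - 120)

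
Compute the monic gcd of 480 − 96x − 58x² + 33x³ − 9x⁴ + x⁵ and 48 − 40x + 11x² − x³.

16 − 8x + x²

By polynomial division,
  x⁵ − 9x⁴ + 33x³ − 58x² − 96x + 480 = (−x² − 2x − 15)(−x³ + 11x² − 40x + 48) + (75x² − 600x + 1200)
  −x³ + 11x² − 40x + 48 = (−(1/75)x + 1/25)(75x² − 600x + 1200) + (0)
Last nonzero remainder: 75x² − 600x + 1200. Dividing through by 75 gives the monic gcd x² − 8x + 16.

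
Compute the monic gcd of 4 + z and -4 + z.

Apply the Euclidean algorithm:
  z + 4 = (z - 4) + (8)
  z - 4 = ((1/8)z - 1/2)(8) + (0)
The last nonzero remainder is the constant 8, so the polynomials are coprime and gcd = 1.

1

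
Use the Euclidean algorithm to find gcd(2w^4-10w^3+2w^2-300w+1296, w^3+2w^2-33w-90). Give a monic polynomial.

Repeated division with remainder:
  2w^4-10w^3+2w^2-300w+1296 = (2w-14)(w^3+2w^2-33w-90) + (96w^2-582w+36)
  w^3+2w^2-33w-90 = ((1/96)w+43/512)(96w^2-582w+36) + ((3969/256)w-11907/128)
  96w^2-582w+36 = ((8192/1323)w-512/1323)((3969/256)w-11907/128) + (0)
Last nonzero remainder: (3969/256)w-11907/128. Dividing through by 3969/256 gives the monic gcd w-6.

w-6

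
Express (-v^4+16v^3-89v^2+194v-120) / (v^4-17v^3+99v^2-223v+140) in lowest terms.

Euclidean algorithm in ℚ[v]:
  -v^4+16v^3-89v^2+194v-120 = (-1)(v^4-17v^3+99v^2-223v+140) + (-v^3+10v^2-29v+20)
  v^4-17v^3+99v^2-223v+140 = (-v+7)(-v^3+10v^2-29v+20) + (0)
Last nonzero remainder: -v^3+10v^2-29v+20. Dividing through by -1 gives the monic gcd v^3-10v^2+29v-20.
Cancel v^3-10v^2+29v-20 from numerator and denominator to get the reduced form.

(-v+6)/(v-7)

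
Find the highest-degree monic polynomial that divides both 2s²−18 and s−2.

1

By polynomial division,
  2s²−18 = (2s+4)(s−2) + (−10)
  s−2 = (−(1/10)s+1/5)(−10) + (0)
The last nonzero remainder is the constant −10, so the polynomials are coprime and gcd = 1.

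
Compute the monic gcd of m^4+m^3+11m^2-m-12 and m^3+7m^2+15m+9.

Apply the Euclidean algorithm:
  m^4+m^3+11m^2-m-12 = (m-6)(m^3+7m^2+15m+9) + (38m^2+80m+42)
  m^3+7m^2+15m+9 = ((1/38)m+93/722)(38m^2+80m+42) + ((1296/361)m+1296/361)
  38m^2+80m+42 = ((6859/648)m+2527/216)((1296/361)m+1296/361) + (0)
Last nonzero remainder: (1296/361)m+1296/361. Dividing through by 1296/361 gives the monic gcd m+1.

m+1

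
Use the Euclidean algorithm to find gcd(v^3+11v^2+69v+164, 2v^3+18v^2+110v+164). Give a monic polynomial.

v^2+7v+41

By polynomial division,
  v^3+11v^2+69v+164 = (1/2)(2v^3+18v^2+110v+164) + (2v^2+14v+82)
  2v^3+18v^2+110v+164 = (v+2)(2v^2+14v+82) + (0)
Last nonzero remainder: 2v^2+14v+82. Dividing through by 2 gives the monic gcd v^2+7v+41.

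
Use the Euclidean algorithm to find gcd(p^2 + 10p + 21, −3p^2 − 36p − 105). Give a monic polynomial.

Repeated division with remainder:
  p^2 + 10p + 21 = (−1/3)(−3p^2 − 36p − 105) + (−2p − 14)
  −3p^2 − 36p − 105 = ((3/2)p + 15/2)(−2p − 14) + (0)
Last nonzero remainder: −2p − 14. Dividing through by −2 gives the monic gcd p + 7.

p + 7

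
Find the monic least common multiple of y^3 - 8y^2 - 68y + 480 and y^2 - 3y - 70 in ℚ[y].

y^4 - y^3 - 124y^2 + 4y + 3360

Euclidean algorithm in ℚ[y]:
  y^3 - 8y^2 - 68y + 480 = (y - 5)(y^2 - 3y - 70) + (-13y + 130)
  y^2 - 3y - 70 = (-(1/13)y - 7/13)(-13y + 130) + (0)
Last nonzero remainder: -13y + 130. Dividing through by -13 gives the monic gcd y - 10.
Then lcm(f, g) = f·g / gcd(f, g); expanding and making the result monic gives the answer.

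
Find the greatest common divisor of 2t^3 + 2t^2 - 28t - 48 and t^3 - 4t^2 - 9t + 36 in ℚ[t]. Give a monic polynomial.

t^2 - t - 12

Euclidean algorithm in ℚ[t]:
  2t^3 + 2t^2 - 28t - 48 = (2)(t^3 - 4t^2 - 9t + 36) + (10t^2 - 10t - 120)
  t^3 - 4t^2 - 9t + 36 = ((1/10)t - 3/10)(10t^2 - 10t - 120) + (0)
Last nonzero remainder: 10t^2 - 10t - 120. Dividing through by 10 gives the monic gcd t^2 - t - 12.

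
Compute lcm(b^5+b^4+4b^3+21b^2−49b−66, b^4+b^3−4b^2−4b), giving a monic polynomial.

By polynomial division,
  b^5+b^4+4b^3+21b^2−49b−66 = (b)(b^4+b^3−4b^2−4b) + (8b^3+25b^2−49b−66)
  b^4+b^3−4b^2−4b = ((1/8)b−17/64)(8b^3+25b^2−49b−66) + ((561/64)b^2−(561/64)b−561/32)
  8b^3+25b^2−49b−66 = ((512/561)b+64/17)((561/64)b^2−(561/64)b−561/32) + (0)
Last nonzero remainder: (561/64)b^2−(561/64)b−561/32. Dividing through by 561/64 gives the monic gcd b^2−b−2.
Then lcm(f, g) = f·g / gcd(f, g); expanding and making the result monic gives the answer.

b^7+3b^6+6b^5+29b^4−7b^3−164b^2−132b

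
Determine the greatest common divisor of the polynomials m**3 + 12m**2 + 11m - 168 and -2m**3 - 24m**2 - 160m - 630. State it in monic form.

m + 7

Euclidean algorithm in ℚ[m]:
  m**3 + 12m**2 + 11m - 168 = (-1/2)(-2m**3 - 24m**2 - 160m - 630) + (-69m - 483)
  -2m**3 - 24m**2 - 160m - 630 = ((2/69)m**2 + (10/69)m + 30/23)(-69m - 483) + (0)
Last nonzero remainder: -69m - 483. Dividing through by -69 gives the monic gcd m + 7.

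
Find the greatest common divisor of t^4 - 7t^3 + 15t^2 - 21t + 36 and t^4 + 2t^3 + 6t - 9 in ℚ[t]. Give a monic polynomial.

t^2 + 3

Repeated division with remainder:
  t^4 - 7t^3 + 15t^2 - 21t + 36 = (t^4 + 2t^3 + 6t - 9) + (-9t^3 + 15t^2 - 27t + 45)
  t^4 + 2t^3 + 6t - 9 = (-(1/9)t - 11/27)(-9t^3 + 15t^2 - 27t + 45) + ((28/9)t^2 + 28/3)
  -9t^3 + 15t^2 - 27t + 45 = (-(81/28)t + 135/28)((28/9)t^2 + 28/3) + (0)
Last nonzero remainder: (28/9)t^2 + 28/3. Dividing through by 28/9 gives the monic gcd t^2 + 3.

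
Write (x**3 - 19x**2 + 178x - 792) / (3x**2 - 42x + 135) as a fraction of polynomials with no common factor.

Repeated division with remainder:
  x**3 - 19x**2 + 178x - 792 = ((1/3)x - 5/3)(3x**2 - 42x + 135) + (63x - 567)
  3x**2 - 42x + 135 = ((1/21)x - 5/21)(63x - 567) + (0)
Last nonzero remainder: 63x - 567. Dividing through by 63 gives the monic gcd x - 9.
Cancel x - 9 from numerator and denominator to get the reduced form.

(x**2 - 10x + 88)/(3x - 15)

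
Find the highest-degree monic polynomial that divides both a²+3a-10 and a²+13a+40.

a+5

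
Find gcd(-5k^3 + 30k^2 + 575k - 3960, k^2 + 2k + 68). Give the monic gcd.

1

Repeated division with remainder:
  -5k^3 + 30k^2 + 575k - 3960 = (-5k + 40)(k^2 + 2k + 68) + (835k - 6680)
  k^2 + 2k + 68 = ((1/835)k + 2/167)(835k - 6680) + (148)
  835k - 6680 = ((835/148)k - 1670/37)(148) + (0)
The last nonzero remainder is the constant 148, so the polynomials are coprime and gcd = 1.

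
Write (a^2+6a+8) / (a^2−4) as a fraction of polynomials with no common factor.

(a+4)/(a−2)

Apply the Euclidean algorithm:
  a^2+6a+8 = (a^2−4) + (6a+12)
  a^2−4 = ((1/6)a−1/3)(6a+12) + (0)
Last nonzero remainder: 6a+12. Dividing through by 6 gives the monic gcd a+2.
Cancel a+2 from numerator and denominator to get the reduced form.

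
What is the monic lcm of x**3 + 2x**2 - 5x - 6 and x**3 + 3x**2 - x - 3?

x**4 + x**3 - 7x**2 - x + 6

By polynomial division,
  x**3 + 2x**2 - 5x - 6 = (x**3 + 3x**2 - x - 3) + (-x**2 - 4x - 3)
  x**3 + 3x**2 - x - 3 = (-x + 1)(-x**2 - 4x - 3) + (0)
Last nonzero remainder: -x**2 - 4x - 3. Dividing through by -1 gives the monic gcd x**2 + 4x + 3.
Then lcm(f, g) = f·g / gcd(f, g); expanding and making the result monic gives the answer.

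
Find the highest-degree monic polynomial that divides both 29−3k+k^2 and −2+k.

Repeated division with remainder:
  k^2−3k+29 = (k−1)(k−2) + (27)
  k−2 = ((1/27)k−2/27)(27) + (0)
The last nonzero remainder is the constant 27, so the polynomials are coprime and gcd = 1.

1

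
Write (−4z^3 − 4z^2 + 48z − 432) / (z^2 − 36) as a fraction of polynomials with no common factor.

(−4z^2 + 20z − 72)/(z − 6)

By polynomial division,
  −4z^3 − 4z^2 + 48z − 432 = (−4z − 4)(z^2 − 36) + (−96z − 576)
  z^2 − 36 = (−(1/96)z + 1/16)(−96z − 576) + (0)
Last nonzero remainder: −96z − 576. Dividing through by −96 gives the monic gcd z + 6.
Cancel z + 6 from numerator and denominator to get the reduced form.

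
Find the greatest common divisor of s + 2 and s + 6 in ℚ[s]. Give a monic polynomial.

Repeated division with remainder:
  s + 2 = (s + 6) + (-4)
  s + 6 = (-(1/4)s - 3/2)(-4) + (0)
The last nonzero remainder is the constant -4, so the polynomials are coprime and gcd = 1.

1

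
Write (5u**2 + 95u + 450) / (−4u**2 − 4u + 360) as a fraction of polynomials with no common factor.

(−5u − 45)/(4u − 36)

Apply the Euclidean algorithm:
  5u**2 + 95u + 450 = (−5/4)(−4u**2 − 4u + 360) + (90u + 900)
  −4u**2 − 4u + 360 = (−(2/45)u + 2/5)(90u + 900) + (0)
Last nonzero remainder: 90u + 900. Dividing through by 90 gives the monic gcd u + 10.
Cancel u + 10 from numerator and denominator to get the reduced form.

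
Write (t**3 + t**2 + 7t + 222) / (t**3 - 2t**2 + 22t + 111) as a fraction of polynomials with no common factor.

Repeated division with remainder:
  t**3 + t**2 + 7t + 222 = (t**3 - 2t**2 + 22t + 111) + (3t**2 - 15t + 111)
  t**3 - 2t**2 + 22t + 111 = ((1/3)t + 1)(3t**2 - 15t + 111) + (0)
Last nonzero remainder: 3t**2 - 15t + 111. Dividing through by 3 gives the monic gcd t**2 - 5t + 37.
Cancel t**2 - 5t + 37 from numerator and denominator to get the reduced form.

(t + 6)/(t + 3)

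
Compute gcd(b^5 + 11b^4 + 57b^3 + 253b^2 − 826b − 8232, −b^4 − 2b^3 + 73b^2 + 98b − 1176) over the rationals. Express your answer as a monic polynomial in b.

b^3 + 9b^2 − 10b − 168

Repeated division with remainder:
  b^5 + 11b^4 + 57b^3 + 253b^2 − 826b − 8232 = (−b − 9)(−b^4 − 2b^3 + 73b^2 + 98b − 1176) + (112b^3 + 1008b^2 − 1120b − 18816)
  −b^4 − 2b^3 + 73b^2 + 98b − 1176 = (−(1/112)b + 1/16)(112b^3 + 1008b^2 − 1120b − 18816) + (0)
Last nonzero remainder: 112b^3 + 1008b^2 − 1120b − 18816. Dividing through by 112 gives the monic gcd b^3 + 9b^2 − 10b − 168.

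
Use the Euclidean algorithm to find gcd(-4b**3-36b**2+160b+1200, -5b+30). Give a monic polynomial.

b-6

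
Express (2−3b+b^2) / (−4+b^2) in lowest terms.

(−1+b)/(2+b)

By polynomial division,
  b^2−3b+2 = (b^2−4) + (−3b+6)
  b^2−4 = (−(1/3)b−2/3)(−3b+6) + (0)
Last nonzero remainder: −3b+6. Dividing through by −3 gives the monic gcd b−2.
Cancel b−2 from numerator and denominator to get the reduced form.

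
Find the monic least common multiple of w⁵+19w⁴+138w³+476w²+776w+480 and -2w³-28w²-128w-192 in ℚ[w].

w⁶+23w⁵+214w⁴+1028w³+2680w²+3584w+1920

Repeated division with remainder:
  w⁵+19w⁴+138w³+476w²+776w+480 = (-(1/2)w²-(5/2)w-2)(-2w³-28w²-128w-192) + (4w²+40w+96)
  -2w³-28w²-128w-192 = (-(1/2)w-2)(4w²+40w+96) + (0)
Last nonzero remainder: 4w²+40w+96. Dividing through by 4 gives the monic gcd w²+10w+24.
Then lcm(f, g) = f·g / gcd(f, g); expanding and making the result monic gives the answer.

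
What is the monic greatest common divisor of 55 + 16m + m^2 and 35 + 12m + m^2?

5 + m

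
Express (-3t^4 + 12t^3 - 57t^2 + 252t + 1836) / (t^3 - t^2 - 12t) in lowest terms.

(-3t^3 + 21t^2 - 120t + 612)/(t^2 - 4t)

Repeated division with remainder:
  -3t^4 + 12t^3 - 57t^2 + 252t + 1836 = (-3t + 9)(t^3 - t^2 - 12t) + (-84t^2 + 360t + 1836)
  t^3 - t^2 - 12t = (-(1/84)t - 23/588)(-84t^2 + 360t + 1836) + ((1173/49)t + 3519/49)
  -84t^2 + 360t + 1836 = (-(1372/391)t + 588/23)((1173/49)t + 3519/49) + (0)
Last nonzero remainder: (1173/49)t + 3519/49. Dividing through by 1173/49 gives the monic gcd t + 3.
Cancel t + 3 from numerator and denominator to get the reduced form.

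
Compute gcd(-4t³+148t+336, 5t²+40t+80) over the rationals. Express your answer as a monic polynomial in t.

t+4

By polynomial division,
  -4t³+148t+336 = (-(4/5)t+32/5)(5t²+40t+80) + (-44t-176)
  5t²+40t+80 = (-(5/44)t-5/11)(-44t-176) + (0)
Last nonzero remainder: -44t-176. Dividing through by -44 gives the monic gcd t+4.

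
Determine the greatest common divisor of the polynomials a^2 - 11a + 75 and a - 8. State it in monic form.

Euclidean algorithm in ℚ[a]:
  a^2 - 11a + 75 = (a - 3)(a - 8) + (51)
  a - 8 = ((1/51)a - 8/51)(51) + (0)
The last nonzero remainder is the constant 51, so the polynomials are coprime and gcd = 1.

1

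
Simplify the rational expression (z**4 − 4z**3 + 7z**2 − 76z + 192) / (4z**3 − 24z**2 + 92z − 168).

(z**3 − z**2 + 4z − 64)/(4z**2 − 12z + 56)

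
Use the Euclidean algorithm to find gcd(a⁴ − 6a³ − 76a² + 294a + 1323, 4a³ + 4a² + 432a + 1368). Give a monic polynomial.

a + 3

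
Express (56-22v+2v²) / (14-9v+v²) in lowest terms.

Euclidean algorithm in ℚ[v]:
  2v²-22v+56 = (2)(v²-9v+14) + (-4v+28)
  v²-9v+14 = (-(1/4)v+1/2)(-4v+28) + (0)
Last nonzero remainder: -4v+28. Dividing through by -4 gives the monic gcd v-7.
Cancel v-7 from numerator and denominator to get the reduced form.

(-8+2v)/(-2+v)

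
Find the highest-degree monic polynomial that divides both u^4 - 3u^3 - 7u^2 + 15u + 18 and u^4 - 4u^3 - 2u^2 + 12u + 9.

Euclidean algorithm in ℚ[u]:
  u^4 - 3u^3 - 7u^2 + 15u + 18 = (u^4 - 4u^3 - 2u^2 + 12u + 9) + (u^3 - 5u^2 + 3u + 9)
  u^4 - 4u^3 - 2u^2 + 12u + 9 = (u + 1)(u^3 - 5u^2 + 3u + 9) + (0)
The last nonzero remainder u^3 - 5u^2 + 3u + 9 is already monic.

u^3 - 5u^2 + 3u + 9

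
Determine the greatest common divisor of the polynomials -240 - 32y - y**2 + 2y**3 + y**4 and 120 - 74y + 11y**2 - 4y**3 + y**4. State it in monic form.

Apply the Euclidean algorithm:
  y**4 + 2y**3 - y**2 - 32y - 240 = (y**4 - 4y**3 + 11y**2 - 74y + 120) + (6y**3 - 12y**2 + 42y - 360)
  y**4 - 4y**3 + 11y**2 - 74y + 120 = ((1/6)y - 1/3)(6y**3 - 12y**2 + 42y - 360) + (0)
Last nonzero remainder: 6y**3 - 12y**2 + 42y - 360. Dividing through by 6 gives the monic gcd y**3 - 2y**2 + 7y - 60.

-60 + 7y - 2y**2 + y**3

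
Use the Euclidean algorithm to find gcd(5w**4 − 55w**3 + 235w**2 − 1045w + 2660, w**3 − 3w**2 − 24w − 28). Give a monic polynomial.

By polynomial division,
  5w**4 − 55w**3 + 235w**2 − 1045w + 2660 = (5w − 40)(w**3 − 3w**2 − 24w − 28) + (235w**2 − 1865w + 1540)
  w**3 − 3w**2 − 24w − 28 = ((1/235)w + 232/11045)(235w**2 − 1865w + 1540) + ((19044/2209)w − 133308/2209)
  235w**2 − 1865w + 1540 = ((519115/19044)w − 121495/4761)((19044/2209)w − 133308/2209) + (0)
Last nonzero remainder: (19044/2209)w − 133308/2209. Dividing through by 19044/2209 gives the monic gcd w − 7.

w − 7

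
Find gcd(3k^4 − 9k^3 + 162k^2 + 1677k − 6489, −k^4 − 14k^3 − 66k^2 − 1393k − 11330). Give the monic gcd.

Euclidean algorithm in ℚ[k]:
  3k^4 − 9k^3 + 162k^2 + 1677k − 6489 = (−3)(−k^4 − 14k^3 − 66k^2 − 1393k − 11330) + (−51k^3 − 36k^2 − 2502k − 40479)
  −k^4 − 14k^3 − 66k^2 − 1393k − 11330 = ((1/51)k + 226/867)(−51k^3 − 36k^2 − 2502k − 40479) + (−(2184/289)k^2 + (15288/289)k − 224952/289)
  −51k^3 − 36k^2 − 2502k − 40479 = ((4913/728)k + 37859/728)(−(2184/289)k^2 + (15288/289)k − 224952/289) + (0)
Last nonzero remainder: −(2184/289)k^2 + (15288/289)k − 224952/289. Dividing through by −2184/289 gives the monic gcd k^2 − 7k + 103.

k^2 − 7k + 103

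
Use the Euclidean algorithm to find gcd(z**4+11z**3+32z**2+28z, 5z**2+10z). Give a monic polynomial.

By polynomial division,
  z**4+11z**3+32z**2+28z = ((1/5)z**2+(9/5)z+14/5)(5z**2+10z) + (0)
Last nonzero remainder: 5z**2+10z. Dividing through by 5 gives the monic gcd z**2+2z.

z**2+2z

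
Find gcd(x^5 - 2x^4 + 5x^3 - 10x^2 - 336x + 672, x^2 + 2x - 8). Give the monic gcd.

x^2 + 2x - 8

Repeated division with remainder:
  x^5 - 2x^4 + 5x^3 - 10x^2 - 336x + 672 = (x^3 - 4x^2 + 21x - 84)(x^2 + 2x - 8) + (0)
The last nonzero remainder x^2 + 2x - 8 is already monic.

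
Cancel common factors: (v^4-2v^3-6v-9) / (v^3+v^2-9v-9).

Apply the Euclidean algorithm:
  v^4-2v^3-6v-9 = (v-3)(v^3+v^2-9v-9) + (12v^2-24v-36)
  v^3+v^2-9v-9 = ((1/12)v+1/4)(12v^2-24v-36) + (0)
Last nonzero remainder: 12v^2-24v-36. Dividing through by 12 gives the monic gcd v^2-2v-3.
Cancel v^2-2v-3 from numerator and denominator to get the reduced form.

(v^2+3)/(v+3)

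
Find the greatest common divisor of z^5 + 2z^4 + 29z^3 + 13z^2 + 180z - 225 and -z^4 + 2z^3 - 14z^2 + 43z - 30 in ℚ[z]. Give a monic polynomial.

By polynomial division,
  z^5 + 2z^4 + 29z^3 + 13z^2 + 180z - 225 = (-z - 4)(-z^4 + 2z^3 - 14z^2 + 43z - 30) + (23z^3 + 322z - 345)
  -z^4 + 2z^3 - 14z^2 + 43z - 30 = (-(1/23)z + 2/23)(23z^3 + 322z - 345) + (0)
Last nonzero remainder: 23z^3 + 322z - 345. Dividing through by 23 gives the monic gcd z^3 + 14z - 15.

z^3 + 14z - 15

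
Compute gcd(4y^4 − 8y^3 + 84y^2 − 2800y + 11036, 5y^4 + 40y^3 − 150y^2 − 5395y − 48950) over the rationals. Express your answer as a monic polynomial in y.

y^2 + 9y + 89

Repeated division with remainder:
  4y^4 − 8y^3 + 84y^2 − 2800y + 11036 = (4/5)(5y^4 + 40y^3 − 150y^2 − 5395y − 48950) + (−40y^3 + 204y^2 + 1516y + 50196)
  5y^4 + 40y^3 − 150y^2 − 5395y − 48950 = (−(1/8)y − 131/80)(−40y^3 + 204y^2 + 1516y + 50196) + ((7471/20)y^2 + (67239/20)y + 664919/20)
  −40y^3 + 204y^2 + 1516y + 50196 = (−(800/7471)y + 11280/7471)((7471/20)y^2 + (67239/20)y + 664919/20) + (0)
Last nonzero remainder: (7471/20)y^2 + (67239/20)y + 664919/20. Dividing through by 7471/20 gives the monic gcd y^2 + 9y + 89.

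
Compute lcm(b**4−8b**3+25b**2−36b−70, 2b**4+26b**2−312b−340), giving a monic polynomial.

By polynomial division,
  b**4−8b**3+25b**2−36b−70 = (1/2)(2b**4+26b**2−312b−340) + (−8b**3+12b**2+120b+100)
  2b**4+26b**2−312b−340 = (−(1/4)b−3/8)(−8b**3+12b**2+120b+100) + ((121/2)b**2−242b−605/2)
  −8b**3+12b**2+120b+100 = (−(16/121)b−40/121)((121/2)b**2−242b−605/2) + (0)
Last nonzero remainder: (121/2)b**2−242b−605/2. Dividing through by 121/2 gives the monic gcd b**2−4b−5.
Then lcm(f, g) = f·g / gcd(f, g); expanding and making the result monic gives the answer.

b**6−4b**5+27b**4−208b**3+636b**2−1504b−2380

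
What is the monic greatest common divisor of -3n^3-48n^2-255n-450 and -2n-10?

By polynomial division,
  -3n^3-48n^2-255n-450 = ((3/2)n^2+(33/2)n+45)(-2n-10) + (0)
Last nonzero remainder: -2n-10. Dividing through by -2 gives the monic gcd n+5.

n+5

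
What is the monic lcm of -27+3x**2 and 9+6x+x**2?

Euclidean algorithm in ℚ[x]:
  3x**2-27 = (3)(x**2+6x+9) + (-18x-54)
  x**2+6x+9 = (-(1/18)x-1/6)(-18x-54) + (0)
Last nonzero remainder: -18x-54. Dividing through by -18 gives the monic gcd x+3.
Then lcm(f, g) = f·g / gcd(f, g); expanding and making the result monic gives the answer.

-27-9x+3x**2+x**3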